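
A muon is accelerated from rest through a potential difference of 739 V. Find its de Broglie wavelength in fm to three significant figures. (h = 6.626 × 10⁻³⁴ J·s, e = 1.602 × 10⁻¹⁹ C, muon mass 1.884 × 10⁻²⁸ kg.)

λ = 3140 fm

KE = eV = 1.602 × 10⁻¹⁹ × 739.0 = 1.184 × 10⁻¹⁶ J.
p = √(2mKE) = √(2 × 1.884 × 10⁻²⁸ × 1.184 × 10⁻¹⁶) = 2.112 × 10⁻²² kg·m/s.
λ = h/p = 6.626 × 10⁻³⁴ / 2.112 × 10⁻²² = 3.14 × 10⁻¹² m = 3140 fm.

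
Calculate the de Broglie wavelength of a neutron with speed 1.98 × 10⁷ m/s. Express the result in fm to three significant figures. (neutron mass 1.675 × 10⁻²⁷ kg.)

p = mv = 1.675 × 10⁻²⁷ × 1.98 × 10⁷ = 3.317 × 10⁻²⁰ kg·m/s.
λ = h/p = 6.626 × 10⁻³⁴ / 3.317 × 10⁻²⁰ = 2.00 × 10⁻¹⁴ m = 20.0 fm.

λ = 20.0 fm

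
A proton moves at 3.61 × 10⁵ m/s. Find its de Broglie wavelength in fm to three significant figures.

p = mv = 1.673 × 10⁻²⁷ × 3.61 × 10⁵ = 6.040 × 10⁻²² kg·m/s.
λ = h/p = 6.626 × 10⁻³⁴ / 6.040 × 10⁻²² = 1.10 × 10⁻¹² m = 1100 fm.

λ = 1100 fm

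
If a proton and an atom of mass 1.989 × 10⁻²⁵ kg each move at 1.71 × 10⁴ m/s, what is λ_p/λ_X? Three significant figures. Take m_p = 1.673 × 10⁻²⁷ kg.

λ_p/λ_X = 119

At fixed v, p = mv so λ = h/(mv) ∝ 1/m.
λ_p/λ_X = m_X/m_p = 1.989 × 10⁻²⁵/1.673 × 10⁻²⁷ = 119.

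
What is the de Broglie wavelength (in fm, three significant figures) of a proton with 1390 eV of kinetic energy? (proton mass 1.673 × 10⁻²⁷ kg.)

KE = 1390 eV = 2.227 × 10⁻¹⁶ J.
p = √(2mKE) = √(2 × 1.673 × 10⁻²⁷ × 2.227 × 10⁻¹⁶) = 8.632 × 10⁻²² kg·m/s.
λ = h/p = 6.626 × 10⁻³⁴ / 8.632 × 10⁻²² = 7.68 × 10⁻¹³ m = 768 fm.

λ = 768 fm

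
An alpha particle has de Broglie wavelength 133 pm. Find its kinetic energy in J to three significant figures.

KE = 1.87 × 10⁻²¹ J

p = h/λ = 6.626 × 10⁻³⁴ / 1.330 × 10⁻¹⁰ = 4.982 × 10⁻²⁴ kg·m/s.
KE = p²/(2m) = (4.982 × 10⁻²⁴)² / (2 × 6.645 × 10⁻²⁷) = 1.868 × 10⁻²¹ J = 1.87 × 10⁻²¹ J.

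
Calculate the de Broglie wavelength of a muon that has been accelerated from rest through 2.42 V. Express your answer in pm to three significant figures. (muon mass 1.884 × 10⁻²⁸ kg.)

KE = eV = 1.602 × 10⁻¹⁹ × 2.420 = 3.877 × 10⁻¹⁹ J.
p = √(2mKE) = √(2 × 1.884 × 10⁻²⁸ × 3.877 × 10⁻¹⁹) = 1.209 × 10⁻²³ kg·m/s.
λ = h/p = 6.626 × 10⁻³⁴ / 1.209 × 10⁻²³ = 5.48 × 10⁻¹¹ m = 54.8 pm.

λ = 54.8 pm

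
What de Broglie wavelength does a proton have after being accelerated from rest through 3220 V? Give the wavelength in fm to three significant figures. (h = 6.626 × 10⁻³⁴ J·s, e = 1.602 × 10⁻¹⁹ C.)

KE = eV = 1.602 × 10⁻¹⁹ × 3220 = 5.158 × 10⁻¹⁶ J.
p = √(2mKE) = √(2 × 1.673 × 10⁻²⁷ × 5.158 × 10⁻¹⁶) = 1.314 × 10⁻²¹ kg·m/s.
λ = h/p = 6.626 × 10⁻³⁴ / 1.314 × 10⁻²¹ = 5.04 × 10⁻¹³ m = 504 fm.

λ = 504 fm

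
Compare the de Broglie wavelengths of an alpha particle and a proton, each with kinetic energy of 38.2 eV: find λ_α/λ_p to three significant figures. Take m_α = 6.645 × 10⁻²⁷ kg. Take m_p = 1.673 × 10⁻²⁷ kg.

At fixed KE, p = √(2mKE) so λ = h/p ∝ 1/√m.
λ_α/λ_p = √(m_p/m_α) = √(1.673 × 10⁻²⁷/6.645 × 10⁻²⁷) = √(0.2518) = 0.502.

λ_α/λ_p = 0.502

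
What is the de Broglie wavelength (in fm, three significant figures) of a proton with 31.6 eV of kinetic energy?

λ = 5090 fm

KE = 31.6 eV = 5.062 × 10⁻¹⁸ J.
p = √(2mKE) = √(2 × 1.673 × 10⁻²⁷ × 5.062 × 10⁻¹⁸) = 1.301 × 10⁻²² kg·m/s.
λ = h/p = 6.626 × 10⁻³⁴ / 1.301 × 10⁻²² = 5.09 × 10⁻¹² m = 5090 fm.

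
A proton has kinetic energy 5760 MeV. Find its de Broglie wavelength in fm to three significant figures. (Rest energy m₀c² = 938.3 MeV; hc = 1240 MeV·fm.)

Total energy E = KE + m₀c² = 5760 + 938.3 = 6698.3 MeV.
(pc)² = E² − (m₀c²)² = (6698.3)² − (938.3)² = 4.399 × 10⁷ MeV², so pc = 6632 MeV.
λ = hc/(pc) = 1240 MeV·fm / 6632 MeV = 0.187 fm.

λ = 0.187 fm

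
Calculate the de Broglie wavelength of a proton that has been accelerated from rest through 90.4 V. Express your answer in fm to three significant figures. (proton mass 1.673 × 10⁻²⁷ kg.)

λ = 3010 fm

KE = eV = 1.602 × 10⁻¹⁹ × 90.40 = 1.448 × 10⁻¹⁷ J.
p = √(2mKE) = √(2 × 1.673 × 10⁻²⁷ × 1.448 × 10⁻¹⁷) = 2.201 × 10⁻²² kg·m/s.
λ = h/p = 6.626 × 10⁻³⁴ / 2.201 × 10⁻²² = 3.01 × 10⁻¹² m = 3010 fm.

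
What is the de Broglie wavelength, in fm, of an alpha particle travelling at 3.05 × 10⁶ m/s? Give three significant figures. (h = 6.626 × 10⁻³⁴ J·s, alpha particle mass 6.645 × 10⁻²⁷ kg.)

p = mv = 6.645 × 10⁻²⁷ × 3.05 × 10⁶ = 2.027 × 10⁻²⁰ kg·m/s.
λ = h/p = 6.626 × 10⁻³⁴ / 2.027 × 10⁻²⁰ = 3.27 × 10⁻¹⁴ m = 32.7 fm.

λ = 32.7 fm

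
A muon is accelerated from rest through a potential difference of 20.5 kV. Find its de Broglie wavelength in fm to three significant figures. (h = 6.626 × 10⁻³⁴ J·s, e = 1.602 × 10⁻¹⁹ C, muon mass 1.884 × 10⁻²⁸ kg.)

KE = eV = 1.602 × 10⁻¹⁹ × 2.050 × 10⁴ = 3.284 × 10⁻¹⁵ J.
p = √(2mKE) = √(2 × 1.884 × 10⁻²⁸ × 3.284 × 10⁻¹⁵) = 1.112 × 10⁻²¹ kg·m/s.
λ = h/p = 6.626 × 10⁻³⁴ / 1.112 × 10⁻²¹ = 5.96 × 10⁻¹³ m = 596 fm.

λ = 596 fm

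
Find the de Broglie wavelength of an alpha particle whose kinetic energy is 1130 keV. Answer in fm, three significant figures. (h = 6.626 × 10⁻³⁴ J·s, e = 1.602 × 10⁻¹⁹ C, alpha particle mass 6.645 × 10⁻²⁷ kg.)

KE = 1130 keV = 1.810 × 10⁻¹³ J.
p = √(2mKE) = √(2 × 6.645 × 10⁻²⁷ × 1.810 × 10⁻¹³) = 4.905 × 10⁻²⁰ kg·m/s.
λ = h/p = 6.626 × 10⁻³⁴ / 4.905 × 10⁻²⁰ = 1.35 × 10⁻¹⁴ m = 13.5 fm.

λ = 13.5 fm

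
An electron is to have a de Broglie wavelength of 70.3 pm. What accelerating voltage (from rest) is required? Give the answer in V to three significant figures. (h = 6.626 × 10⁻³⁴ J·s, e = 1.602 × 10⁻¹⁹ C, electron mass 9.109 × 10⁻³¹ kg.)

p = h/λ = 6.626 × 10⁻³⁴ / 7.030 × 10⁻¹¹ = 9.425 × 10⁻²⁴ kg·m/s.
KE = p²/(2m) = 4.876 × 10⁻¹⁷ J.
V = KE/e = 4.876 × 10⁻¹⁷ / (1.602 × 10⁻¹⁹) = 304 V.

V = 304 V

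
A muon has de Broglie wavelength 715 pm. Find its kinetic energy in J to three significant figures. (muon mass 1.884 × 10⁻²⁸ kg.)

KE = 2.28 × 10⁻²¹ J

p = h/λ = 6.626 × 10⁻³⁴ / 7.150 × 10⁻¹⁰ = 9.267 × 10⁻²⁵ kg·m/s.
KE = p²/(2m) = (9.267 × 10⁻²⁵)² / (2 × 1.884 × 10⁻²⁸) = 2.279 × 10⁻²¹ J = 2.28 × 10⁻²¹ J.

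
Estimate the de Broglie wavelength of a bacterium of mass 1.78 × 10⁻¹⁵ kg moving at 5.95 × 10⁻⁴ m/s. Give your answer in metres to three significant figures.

p = mv = 1.78 × 10⁻¹⁵ × 5.95 × 10⁻⁴ = 1.059 × 10⁻¹⁸ kg·m/s.
λ = h/p = 6.626 × 10⁻³⁴ / 1.059 × 10⁻¹⁸ = 6.26 × 10⁻¹⁶ m.

λ = 6.26 × 10⁻¹⁶ m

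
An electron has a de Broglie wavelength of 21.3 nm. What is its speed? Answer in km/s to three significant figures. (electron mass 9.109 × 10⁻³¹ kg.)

p = h/λ = 6.626 × 10⁻³⁴ / 2.130 × 10⁻⁸ = 3.111 × 10⁻²⁶ kg·m/s.
v = p/m = 3.111 × 10⁻²⁶ / 9.109 × 10⁻³¹ = 3.42 × 10⁴ m/s = 34.2 km/s.

v = 34.2 km/s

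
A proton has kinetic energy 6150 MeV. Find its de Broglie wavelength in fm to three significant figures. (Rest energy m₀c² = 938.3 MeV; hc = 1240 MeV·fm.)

λ = 0.176 fm

Total energy E = KE + m₀c² = 6150 + 938.3 = 7088.3 MeV.
(pc)² = E² − (m₀c²)² = (7088.3)² − (938.3)² = 4.936 × 10⁷ MeV², so pc = 7026 MeV.
λ = hc/(pc) = 1240 MeV·fm / 7026 MeV = 0.176 fm.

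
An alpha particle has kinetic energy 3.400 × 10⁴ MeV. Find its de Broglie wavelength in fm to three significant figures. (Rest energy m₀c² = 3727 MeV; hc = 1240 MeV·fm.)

Total energy E = KE + m₀c² = 3.400 × 10⁴ + 3727 = 37727 MeV.
(pc)² = E² − (m₀c²)² = (37727)² − (3727)² = 1.409 × 10⁹ MeV², so pc = 3.754 × 10⁴ MeV.
λ = hc/(pc) = 1240 MeV·fm / 3.754 × 10⁴ MeV = 0.0330 fm.

λ = 0.0330 fm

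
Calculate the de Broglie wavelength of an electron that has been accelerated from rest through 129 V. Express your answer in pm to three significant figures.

λ = 108 pm

KE = eV = 1.602 × 10⁻¹⁹ × 129.0 = 2.067 × 10⁻¹⁷ J.
p = √(2mKE) = √(2 × 9.109 × 10⁻³¹ × 2.067 × 10⁻¹⁷) = 6.136 × 10⁻²⁴ kg·m/s.
λ = h/p = 6.626 × 10⁻³⁴ / 6.136 × 10⁻²⁴ = 1.08 × 10⁻¹⁰ m = 108 pm.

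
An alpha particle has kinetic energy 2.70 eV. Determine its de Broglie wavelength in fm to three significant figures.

KE = 2.70 eV = 4.325 × 10⁻¹⁹ J.
p = √(2mKE) = √(2 × 6.645 × 10⁻²⁷ × 4.325 × 10⁻¹⁹) = 7.582 × 10⁻²³ kg·m/s.
λ = h/p = 6.626 × 10⁻³⁴ / 7.582 × 10⁻²³ = 8.74 × 10⁻¹² m = 8740 fm.

λ = 8740 fm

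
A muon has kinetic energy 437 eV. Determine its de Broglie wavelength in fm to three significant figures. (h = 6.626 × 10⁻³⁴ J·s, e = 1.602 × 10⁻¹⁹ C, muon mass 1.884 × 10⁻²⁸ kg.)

KE = 437 eV = 7.001 × 10⁻¹⁷ J.
p = √(2mKE) = √(2 × 1.884 × 10⁻²⁸ × 7.001 × 10⁻¹⁷) = 1.624 × 10⁻²² kg·m/s.
λ = h/p = 6.626 × 10⁻³⁴ / 1.624 × 10⁻²² = 4.08 × 10⁻¹² m = 4080 fm.

λ = 4080 fm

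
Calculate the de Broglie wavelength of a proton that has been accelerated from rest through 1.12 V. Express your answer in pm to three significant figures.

λ = 27.0 pm

KE = eV = 1.602 × 10⁻¹⁹ × 1.120 = 1.794 × 10⁻¹⁹ J.
p = √(2mKE) = √(2 × 1.673 × 10⁻²⁷ × 1.794 × 10⁻¹⁹) = 2.450 × 10⁻²³ kg·m/s.
λ = h/p = 6.626 × 10⁻³⁴ / 2.450 × 10⁻²³ = 2.70 × 10⁻¹¹ m = 27.0 pm.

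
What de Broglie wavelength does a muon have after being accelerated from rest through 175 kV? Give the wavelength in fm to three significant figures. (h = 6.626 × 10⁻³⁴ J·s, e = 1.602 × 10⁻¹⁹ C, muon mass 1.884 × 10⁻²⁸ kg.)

KE = eV = 1.602 × 10⁻¹⁹ × 1.750 × 10⁵ = 2.804 × 10⁻¹⁴ J.
p = √(2mKE) = √(2 × 1.884 × 10⁻²⁸ × 2.804 × 10⁻¹⁴) = 3.250 × 10⁻²¹ kg·m/s.
λ = h/p = 6.626 × 10⁻³⁴ / 3.250 × 10⁻²¹ = 2.04 × 10⁻¹³ m = 204 fm.

λ = 204 fm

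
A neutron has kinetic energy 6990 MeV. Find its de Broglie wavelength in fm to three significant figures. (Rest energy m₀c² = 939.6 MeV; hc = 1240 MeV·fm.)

λ = 0.157 fm

Total energy E = KE + m₀c² = 6990 + 939.6 = 7929.6 MeV.
(pc)² = E² − (m₀c²)² = (7929.6)² − (939.6)² = 6.200 × 10⁷ MeV², so pc = 7874 MeV.
λ = hc/(pc) = 1240 MeV·fm / 7874 MeV = 0.157 fm.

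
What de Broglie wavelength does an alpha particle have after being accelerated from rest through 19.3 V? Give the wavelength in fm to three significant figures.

KE = 2eV = 2 × 1.602 × 10⁻¹⁹ × 19.30 = 6.184 × 10⁻¹⁸ J.
p = √(2mKE) = √(2 × 6.645 × 10⁻²⁷ × 6.184 × 10⁻¹⁸) = 2.867 × 10⁻²² kg·m/s.
λ = h/p = 6.626 × 10⁻³⁴ / 2.867 × 10⁻²² = 2.31 × 10⁻¹² m = 2310 fm.

λ = 2310 fm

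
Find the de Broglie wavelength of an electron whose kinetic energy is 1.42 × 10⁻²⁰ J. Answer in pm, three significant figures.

λ = 4120 pm

p = √(2mKE) = √(2 × 9.109 × 10⁻³¹ × 1.420 × 10⁻²⁰) = 1.608 × 10⁻²⁵ kg·m/s.
λ = h/p = 6.626 × 10⁻³⁴ / 1.608 × 10⁻²⁵ = 4.12 × 10⁻⁹ m = 4120 pm.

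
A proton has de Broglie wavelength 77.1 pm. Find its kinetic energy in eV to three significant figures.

KE = 0.138 eV

p = h/λ = 6.626 × 10⁻³⁴ / 7.710 × 10⁻¹¹ = 8.594 × 10⁻²⁴ kg·m/s.
KE = p²/(2m) = (8.594 × 10⁻²⁴)² / (2 × 1.673 × 10⁻²⁷) = 2.207 × 10⁻²⁰ J = 0.138 eV.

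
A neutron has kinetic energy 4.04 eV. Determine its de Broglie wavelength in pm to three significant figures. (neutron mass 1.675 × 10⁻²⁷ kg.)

KE = 4.04 eV = 6.472 × 10⁻¹⁹ J.
p = √(2mKE) = √(2 × 1.675 × 10⁻²⁷ × 6.472 × 10⁻¹⁹) = 4.656 × 10⁻²³ kg·m/s.
λ = h/p = 6.626 × 10⁻³⁴ / 4.656 × 10⁻²³ = 1.42 × 10⁻¹¹ m = 14.2 pm.

λ = 14.2 pm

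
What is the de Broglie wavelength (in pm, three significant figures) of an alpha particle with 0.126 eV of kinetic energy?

KE = 0.126 eV = 2.019 × 10⁻²⁰ J.
p = √(2mKE) = √(2 × 6.645 × 10⁻²⁷ × 2.019 × 10⁻²⁰) = 1.638 × 10⁻²³ kg·m/s.
λ = h/p = 6.626 × 10⁻³⁴ / 1.638 × 10⁻²³ = 4.05 × 10⁻¹¹ m = 40.5 pm.

λ = 40.5 pm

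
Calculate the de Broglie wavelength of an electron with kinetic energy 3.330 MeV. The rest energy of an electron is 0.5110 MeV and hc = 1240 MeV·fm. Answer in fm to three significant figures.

Total energy E = KE + m₀c² = 3.330 + 0.5110 = 3.8410 MeV.
(pc)² = E² − (m₀c²)² = (3.8410)² − (0.5110)² = 14.49 MeV², so pc = 3.807 MeV.
λ = hc/(pc) = 1240 MeV·fm / 3.807 MeV = 326 fm.

λ = 326 fm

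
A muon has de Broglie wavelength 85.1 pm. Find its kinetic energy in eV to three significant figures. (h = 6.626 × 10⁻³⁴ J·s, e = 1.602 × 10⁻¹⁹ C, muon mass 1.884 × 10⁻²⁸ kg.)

KE = 1.00 eV

p = h/λ = 6.626 × 10⁻³⁴ / 8.510 × 10⁻¹¹ = 7.786 × 10⁻²⁴ kg·m/s.
KE = p²/(2m) = (7.786 × 10⁻²⁴)² / (2 × 1.884 × 10⁻²⁸) = 1.609 × 10⁻¹⁹ J = 1.00 eV.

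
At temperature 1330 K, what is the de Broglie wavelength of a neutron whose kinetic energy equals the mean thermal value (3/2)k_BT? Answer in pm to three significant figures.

KE = (3/2)k_BT = 1.5 × 1.381 × 10⁻²³ × 1330 = 2.755 × 10⁻²⁰ J.
p = √(2mKE) = √(2 × 1.675 × 10⁻²⁷ × 2.755 × 10⁻²⁰) = 9.607 × 10⁻²⁴ kg·m/s.
λ = h/p = 6.90 × 10⁻¹¹ m = 69.0 pm.

λ = 69.0 pm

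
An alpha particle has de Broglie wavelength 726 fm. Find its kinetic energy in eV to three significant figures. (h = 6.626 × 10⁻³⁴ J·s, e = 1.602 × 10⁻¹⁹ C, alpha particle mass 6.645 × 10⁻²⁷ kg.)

p = h/λ = 6.626 × 10⁻³⁴ / 7.260 × 10⁻¹³ = 9.127 × 10⁻²² kg·m/s.
KE = p²/(2m) = (9.127 × 10⁻²²)² / (2 × 6.645 × 10⁻²⁷) = 6.268 × 10⁻¹⁷ J = 391 eV.

KE = 391 eV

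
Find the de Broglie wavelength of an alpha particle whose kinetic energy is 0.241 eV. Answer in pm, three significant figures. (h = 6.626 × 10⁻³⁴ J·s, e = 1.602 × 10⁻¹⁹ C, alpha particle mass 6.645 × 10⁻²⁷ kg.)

λ = 29.3 pm

KE = 0.241 eV = 3.861 × 10⁻²⁰ J.
p = √(2mKE) = √(2 × 6.645 × 10⁻²⁷ × 3.861 × 10⁻²⁰) = 2.265 × 10⁻²³ kg·m/s.
λ = h/p = 6.626 × 10⁻³⁴ / 2.265 × 10⁻²³ = 2.93 × 10⁻¹¹ m = 29.3 pm.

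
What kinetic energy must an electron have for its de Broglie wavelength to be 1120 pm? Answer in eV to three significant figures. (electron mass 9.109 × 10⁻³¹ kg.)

p = h/λ = 6.626 × 10⁻³⁴ / 1.120 × 10⁻⁹ = 5.916 × 10⁻²⁵ kg·m/s.
KE = p²/(2m) = (5.916 × 10⁻²⁵)² / (2 × 9.109 × 10⁻³¹) = 1.921 × 10⁻¹⁹ J = 1.20 eV.

KE = 1.20 eV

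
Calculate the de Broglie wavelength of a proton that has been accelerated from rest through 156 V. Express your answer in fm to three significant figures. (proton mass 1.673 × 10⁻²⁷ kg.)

λ = 2290 fm

KE = eV = 1.602 × 10⁻¹⁹ × 156.0 = 2.499 × 10⁻¹⁷ J.
p = √(2mKE) = √(2 × 1.673 × 10⁻²⁷ × 2.499 × 10⁻¹⁷) = 2.892 × 10⁻²² kg·m/s.
λ = h/p = 6.626 × 10⁻³⁴ / 2.892 × 10⁻²² = 2.29 × 10⁻¹² m = 2290 fm.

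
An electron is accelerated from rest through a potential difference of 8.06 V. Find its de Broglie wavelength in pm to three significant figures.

KE = eV = 1.602 × 10⁻¹⁹ × 8.060 = 1.291 × 10⁻¹⁸ J.
p = √(2mKE) = √(2 × 9.109 × 10⁻³¹ × 1.291 × 10⁻¹⁸) = 1.534 × 10⁻²⁴ kg·m/s.
λ = h/p = 6.626 × 10⁻³⁴ / 1.534 × 10⁻²⁴ = 4.32 × 10⁻¹⁰ m = 432 pm.

λ = 432 pm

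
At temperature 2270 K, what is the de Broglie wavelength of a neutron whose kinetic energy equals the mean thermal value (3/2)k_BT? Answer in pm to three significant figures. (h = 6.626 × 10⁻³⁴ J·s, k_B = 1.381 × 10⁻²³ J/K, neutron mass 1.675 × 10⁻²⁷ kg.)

KE = (3/2)k_BT = 1.5 × 1.381 × 10⁻²³ × 2270 = 4.702 × 10⁻²⁰ J.
p = √(2mKE) = √(2 × 1.675 × 10⁻²⁷ × 4.702 × 10⁻²⁰) = 1.255 × 10⁻²³ kg·m/s.
λ = h/p = 5.28 × 10⁻¹¹ m = 52.8 pm.

λ = 52.8 pm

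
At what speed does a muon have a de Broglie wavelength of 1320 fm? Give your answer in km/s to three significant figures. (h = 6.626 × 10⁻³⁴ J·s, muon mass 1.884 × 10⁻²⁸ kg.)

p = h/λ = 6.626 × 10⁻³⁴ / 1.320 × 10⁻¹² = 5.020 × 10⁻²² kg·m/s.
v = p/m = 5.020 × 10⁻²² / 1.884 × 10⁻²⁸ = 2.66 × 10⁶ m/s = 2660 km/s.

v = 2660 km/s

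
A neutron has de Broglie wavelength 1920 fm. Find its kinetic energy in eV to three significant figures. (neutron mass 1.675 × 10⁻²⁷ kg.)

p = h/λ = 6.626 × 10⁻³⁴ / 1.920 × 10⁻¹² = 3.451 × 10⁻²² kg·m/s.
KE = p²/(2m) = (3.451 × 10⁻²²)² / (2 × 1.675 × 10⁻²⁷) = 3.555 × 10⁻¹⁷ J = 222 eV.

KE = 222 eV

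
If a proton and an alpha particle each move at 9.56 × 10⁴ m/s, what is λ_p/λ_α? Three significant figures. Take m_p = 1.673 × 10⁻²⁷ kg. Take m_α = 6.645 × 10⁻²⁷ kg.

At fixed v, p = mv so λ = h/(mv) ∝ 1/m.
λ_p/λ_α = m_α/m_p = 6.645 × 10⁻²⁷/1.673 × 10⁻²⁷ = 3.97.

λ_p/λ_α = 3.97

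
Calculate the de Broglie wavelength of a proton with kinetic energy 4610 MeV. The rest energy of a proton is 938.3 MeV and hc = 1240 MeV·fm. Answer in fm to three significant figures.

Total energy E = KE + m₀c² = 4610 + 938.3 = 5548.3 MeV.
(pc)² = E² − (m₀c²)² = (5548.3)² − (938.3)² = 2.990 × 10⁷ MeV², so pc = 5468 MeV.
λ = hc/(pc) = 1240 MeV·fm / 5468 MeV = 0.227 fm.

λ = 0.227 fm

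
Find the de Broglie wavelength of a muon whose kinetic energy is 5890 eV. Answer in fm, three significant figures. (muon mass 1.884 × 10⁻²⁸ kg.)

λ = 1110 fm

KE = 5890 eV = 9.436 × 10⁻¹⁶ J.
p = √(2mKE) = √(2 × 1.884 × 10⁻²⁸ × 9.436 × 10⁻¹⁶) = 5.963 × 10⁻²² kg·m/s.
λ = h/p = 6.626 × 10⁻³⁴ / 5.963 × 10⁻²² = 1.11 × 10⁻¹² m = 1110 fm.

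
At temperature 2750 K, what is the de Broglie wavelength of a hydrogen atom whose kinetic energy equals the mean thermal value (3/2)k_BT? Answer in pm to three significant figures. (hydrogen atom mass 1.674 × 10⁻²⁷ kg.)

λ = 48.0 pm

KE = (3/2)k_BT = 1.5 × 1.381 × 10⁻²³ × 2750 = 5.697 × 10⁻²⁰ J.
p = √(2mKE) = √(2 × 1.674 × 10⁻²⁷ × 5.697 × 10⁻²⁰) = 1.381 × 10⁻²³ kg·m/s.
λ = h/p = 4.80 × 10⁻¹¹ m = 48.0 pm.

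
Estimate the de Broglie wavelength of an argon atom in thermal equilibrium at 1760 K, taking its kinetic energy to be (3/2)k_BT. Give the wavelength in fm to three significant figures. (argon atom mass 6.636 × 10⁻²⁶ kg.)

KE = (3/2)k_BT = 1.5 × 1.381 × 10⁻²³ × 1760 = 3.646 × 10⁻²⁰ J.
p = √(2mKE) = √(2 × 6.636 × 10⁻²⁶ × 3.646 × 10⁻²⁰) = 6.956 × 10⁻²³ kg·m/s.
λ = h/p = 9.53 × 10⁻¹² m = 9530 fm.

λ = 9530 fm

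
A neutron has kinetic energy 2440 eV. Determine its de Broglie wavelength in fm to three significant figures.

KE = 2440 eV = 3.909 × 10⁻¹⁶ J.
p = √(2mKE) = √(2 × 1.675 × 10⁻²⁷ × 3.909 × 10⁻¹⁶) = 1.144 × 10⁻²¹ kg·m/s.
λ = h/p = 6.626 × 10⁻³⁴ / 1.144 × 10⁻²¹ = 5.79 × 10⁻¹³ m = 579 fm.

λ = 579 fm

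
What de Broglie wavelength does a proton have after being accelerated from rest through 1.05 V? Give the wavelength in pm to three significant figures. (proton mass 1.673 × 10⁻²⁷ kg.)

λ = 27.9 pm

KE = eV = 1.602 × 10⁻¹⁹ × 1.050 = 1.682 × 10⁻¹⁹ J.
p = √(2mKE) = √(2 × 1.673 × 10⁻²⁷ × 1.682 × 10⁻¹⁹) = 2.372 × 10⁻²³ kg·m/s.
λ = h/p = 6.626 × 10⁻³⁴ / 2.372 × 10⁻²³ = 2.79 × 10⁻¹¹ m = 27.9 pm.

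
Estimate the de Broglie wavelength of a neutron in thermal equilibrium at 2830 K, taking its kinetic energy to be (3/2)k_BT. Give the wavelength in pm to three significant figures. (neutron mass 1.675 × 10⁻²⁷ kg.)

λ = 47.3 pm

KE = (3/2)k_BT = 1.5 × 1.381 × 10⁻²³ × 2830 = 5.862 × 10⁻²⁰ J.
p = √(2mKE) = √(2 × 1.675 × 10⁻²⁷ × 5.862 × 10⁻²⁰) = 1.401 × 10⁻²³ kg·m/s.
λ = h/p = 4.73 × 10⁻¹¹ m = 47.3 pm.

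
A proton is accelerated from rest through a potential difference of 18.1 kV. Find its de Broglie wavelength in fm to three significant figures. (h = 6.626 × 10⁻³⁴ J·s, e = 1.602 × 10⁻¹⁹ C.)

KE = eV = 1.602 × 10⁻¹⁹ × 1.810 × 10⁴ = 2.900 × 10⁻¹⁵ J.
p = √(2mKE) = √(2 × 1.673 × 10⁻²⁷ × 2.900 × 10⁻¹⁵) = 3.115 × 10⁻²¹ kg·m/s.
λ = h/p = 6.626 × 10⁻³⁴ / 3.115 × 10⁻²¹ = 2.13 × 10⁻¹³ m = 213 fm.

λ = 213 fm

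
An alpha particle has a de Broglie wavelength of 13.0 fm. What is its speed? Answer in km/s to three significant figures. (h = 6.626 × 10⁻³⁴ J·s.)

v = 7670 km/s

p = h/λ = 6.626 × 10⁻³⁴ / 1.300 × 10⁻¹⁴ = 5.097 × 10⁻²⁰ kg·m/s.
v = p/m = 5.097 × 10⁻²⁰ / 6.645 × 10⁻²⁷ = 7.67 × 10⁶ m/s = 7670 km/s.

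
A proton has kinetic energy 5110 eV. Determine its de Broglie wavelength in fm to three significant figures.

KE = 5110 eV = 8.186 × 10⁻¹⁶ J.
p = √(2mKE) = √(2 × 1.673 × 10⁻²⁷ × 8.186 × 10⁻¹⁶) = 1.655 × 10⁻²¹ kg·m/s.
λ = h/p = 6.626 × 10⁻³⁴ / 1.655 × 10⁻²¹ = 4.00 × 10⁻¹³ m = 400 fm.

λ = 400 fm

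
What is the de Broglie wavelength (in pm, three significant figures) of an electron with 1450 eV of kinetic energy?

KE = 1450 eV = 2.323 × 10⁻¹⁶ J.
p = √(2mKE) = √(2 × 9.109 × 10⁻³¹ × 2.323 × 10⁻¹⁶) = 2.057 × 10⁻²³ kg·m/s.
λ = h/p = 6.626 × 10⁻³⁴ / 2.057 × 10⁻²³ = 3.22 × 10⁻¹¹ m = 32.2 pm.

λ = 32.2 pm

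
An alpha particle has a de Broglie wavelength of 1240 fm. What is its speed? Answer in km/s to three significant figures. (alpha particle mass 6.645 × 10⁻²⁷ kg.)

v = 80.4 km/s

p = h/λ = 6.626 × 10⁻³⁴ / 1.240 × 10⁻¹² = 5.344 × 10⁻²² kg·m/s.
v = p/m = 5.344 × 10⁻²² / 6.645 × 10⁻²⁷ = 8.04 × 10⁴ m/s = 80.4 km/s.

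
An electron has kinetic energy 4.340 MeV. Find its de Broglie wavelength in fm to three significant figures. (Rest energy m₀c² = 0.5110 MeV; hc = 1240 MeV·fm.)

Total energy E = KE + m₀c² = 4.340 + 0.5110 = 4.8510 MeV.
(pc)² = E² − (m₀c²)² = (4.8510)² − (0.5110)² = 23.27 MeV², so pc = 4.824 MeV.
λ = hc/(pc) = 1240 MeV·fm / 4.824 MeV = 257 fm.

λ = 257 fm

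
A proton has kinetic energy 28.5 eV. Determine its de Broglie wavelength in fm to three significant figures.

λ = 5360 fm

KE = 28.5 eV = 4.566 × 10⁻¹⁸ J.
p = √(2mKE) = √(2 × 1.673 × 10⁻²⁷ × 4.566 × 10⁻¹⁸) = 1.236 × 10⁻²² kg·m/s.
λ = h/p = 6.626 × 10⁻³⁴ / 1.236 × 10⁻²² = 5.36 × 10⁻¹² m = 5360 fm.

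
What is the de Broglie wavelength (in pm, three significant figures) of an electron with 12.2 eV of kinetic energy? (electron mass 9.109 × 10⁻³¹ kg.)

KE = 12.2 eV = 1.954 × 10⁻¹⁸ J.
p = √(2mKE) = √(2 × 9.109 × 10⁻³¹ × 1.954 × 10⁻¹⁸) = 1.887 × 10⁻²⁴ kg·m/s.
λ = h/p = 6.626 × 10⁻³⁴ / 1.887 × 10⁻²⁴ = 3.51 × 10⁻¹⁰ m = 351 pm.

λ = 351 pm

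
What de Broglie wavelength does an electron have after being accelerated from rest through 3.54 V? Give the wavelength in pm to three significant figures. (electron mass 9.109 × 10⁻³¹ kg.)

KE = eV = 1.602 × 10⁻¹⁹ × 3.540 = 5.671 × 10⁻¹⁹ J.
p = √(2mKE) = √(2 × 9.109 × 10⁻³¹ × 5.671 × 10⁻¹⁹) = 1.016 × 10⁻²⁴ kg·m/s.
λ = h/p = 6.626 × 10⁻³⁴ / 1.016 × 10⁻²⁴ = 6.52 × 10⁻¹⁰ m = 652 pm.

λ = 652 pm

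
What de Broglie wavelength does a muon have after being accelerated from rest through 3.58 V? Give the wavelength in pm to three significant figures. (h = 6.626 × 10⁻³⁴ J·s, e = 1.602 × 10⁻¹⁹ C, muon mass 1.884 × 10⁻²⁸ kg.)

λ = 45.1 pm

KE = eV = 1.602 × 10⁻¹⁹ × 3.580 = 5.735 × 10⁻¹⁹ J.
p = √(2mKE) = √(2 × 1.884 × 10⁻²⁸ × 5.735 × 10⁻¹⁹) = 1.470 × 10⁻²³ kg·m/s.
λ = h/p = 6.626 × 10⁻³⁴ / 1.470 × 10⁻²³ = 4.51 × 10⁻¹¹ m = 45.1 pm.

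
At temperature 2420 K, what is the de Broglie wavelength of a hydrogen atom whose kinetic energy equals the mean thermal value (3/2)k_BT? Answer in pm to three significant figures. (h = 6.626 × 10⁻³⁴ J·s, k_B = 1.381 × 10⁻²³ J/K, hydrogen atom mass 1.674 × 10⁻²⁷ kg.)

KE = (3/2)k_BT = 1.5 × 1.381 × 10⁻²³ × 2420 = 5.013 × 10⁻²⁰ J.
p = √(2mKE) = √(2 × 1.674 × 10⁻²⁷ × 5.013 × 10⁻²⁰) = 1.296 × 10⁻²³ kg·m/s.
λ = h/p = 5.11 × 10⁻¹¹ m = 51.1 pm.

λ = 51.1 pm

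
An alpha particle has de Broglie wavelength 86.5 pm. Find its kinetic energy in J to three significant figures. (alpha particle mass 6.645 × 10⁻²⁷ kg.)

p = h/λ = 6.626 × 10⁻³⁴ / 8.650 × 10⁻¹¹ = 7.660 × 10⁻²⁴ kg·m/s.
KE = p²/(2m) = (7.660 × 10⁻²⁴)² / (2 × 6.645 × 10⁻²⁷) = 4.415 × 10⁻²¹ J = 4.42 × 10⁻²¹ J.

KE = 4.42 × 10⁻²¹ J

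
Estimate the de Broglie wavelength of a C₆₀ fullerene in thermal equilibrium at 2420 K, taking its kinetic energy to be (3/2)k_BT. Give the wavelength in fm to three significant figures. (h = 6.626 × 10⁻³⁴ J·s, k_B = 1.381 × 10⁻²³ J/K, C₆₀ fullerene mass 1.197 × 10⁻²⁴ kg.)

λ = 1910 fm

KE = (3/2)k_BT = 1.5 × 1.381 × 10⁻²³ × 2420 = 5.013 × 10⁻²⁰ J.
p = √(2mKE) = √(2 × 1.197 × 10⁻²⁴ × 5.013 × 10⁻²⁰) = 3.464 × 10⁻²² kg·m/s.
λ = h/p = 1.91 × 10⁻¹² m = 1910 fm.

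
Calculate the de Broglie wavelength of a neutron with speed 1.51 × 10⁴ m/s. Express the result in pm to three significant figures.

λ = 26.2 pm

p = mv = 1.675 × 10⁻²⁷ × 1.51 × 10⁴ = 2.529 × 10⁻²³ kg·m/s.
λ = h/p = 6.626 × 10⁻³⁴ / 2.529 × 10⁻²³ = 2.62 × 10⁻¹¹ m = 26.2 pm.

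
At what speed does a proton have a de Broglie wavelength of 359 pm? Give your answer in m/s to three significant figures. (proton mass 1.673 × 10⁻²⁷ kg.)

p = h/λ = 6.626 × 10⁻³⁴ / 3.590 × 10⁻¹⁰ = 1.846 × 10⁻²⁴ kg·m/s.
v = p/m = 1.846 × 10⁻²⁴ / 1.673 × 10⁻²⁷ = 1.10 × 10³ m/s = 1100 m/s.

v = 1100 m/s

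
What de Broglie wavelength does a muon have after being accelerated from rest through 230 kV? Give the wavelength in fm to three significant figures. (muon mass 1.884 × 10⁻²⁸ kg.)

λ = 178 fm

KE = eV = 1.602 × 10⁻¹⁹ × 2.300 × 10⁵ = 3.685 × 10⁻¹⁴ J.
p = √(2mKE) = √(2 × 1.884 × 10⁻²⁸ × 3.685 × 10⁻¹⁴) = 3.726 × 10⁻²¹ kg·m/s.
λ = h/p = 6.626 × 10⁻³⁴ / 3.726 × 10⁻²¹ = 1.78 × 10⁻¹³ m = 178 fm.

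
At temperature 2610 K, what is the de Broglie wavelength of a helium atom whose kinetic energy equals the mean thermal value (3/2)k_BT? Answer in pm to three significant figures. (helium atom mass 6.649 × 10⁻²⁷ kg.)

λ = 24.7 pm

KE = (3/2)k_BT = 1.5 × 1.381 × 10⁻²³ × 2610 = 5.407 × 10⁻²⁰ J.
p = √(2mKE) = √(2 × 6.649 × 10⁻²⁷ × 5.407 × 10⁻²⁰) = 2.681 × 10⁻²³ kg·m/s.
λ = h/p = 2.47 × 10⁻¹¹ m = 24.7 pm.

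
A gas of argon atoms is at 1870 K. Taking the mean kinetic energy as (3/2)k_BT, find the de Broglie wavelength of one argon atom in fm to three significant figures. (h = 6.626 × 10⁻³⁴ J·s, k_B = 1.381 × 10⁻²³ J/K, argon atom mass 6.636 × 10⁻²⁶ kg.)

λ = 9240 fm

KE = (3/2)k_BT = 1.5 × 1.381 × 10⁻²³ × 1870 = 3.874 × 10⁻²⁰ J.
p = √(2mKE) = √(2 × 6.636 × 10⁻²⁶ × 3.874 × 10⁻²⁰) = 7.170 × 10⁻²³ kg·m/s.
λ = h/p = 9.24 × 10⁻¹² m = 9240 fm.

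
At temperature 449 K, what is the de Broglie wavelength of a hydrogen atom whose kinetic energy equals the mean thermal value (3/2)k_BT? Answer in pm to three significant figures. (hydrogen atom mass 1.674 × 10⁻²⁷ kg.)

λ = 119 pm

KE = (3/2)k_BT = 1.5 × 1.381 × 10⁻²³ × 449 = 9.301 × 10⁻²¹ J.
p = √(2mKE) = √(2 × 1.674 × 10⁻²⁷ × 9.301 × 10⁻²¹) = 5.580 × 10⁻²⁴ kg·m/s.
λ = h/p = 1.19 × 10⁻¹⁰ m = 119 pm.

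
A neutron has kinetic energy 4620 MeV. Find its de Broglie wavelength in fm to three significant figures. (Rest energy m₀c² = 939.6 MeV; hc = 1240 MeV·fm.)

Total energy E = KE + m₀c² = 4620 + 939.6 = 5559.6 MeV.
(pc)² = E² − (m₀c²)² = (5559.6)² − (939.6)² = 3.003 × 10⁷ MeV², so pc = 5480 MeV.
λ = hc/(pc) = 1240 MeV·fm / 5480 MeV = 0.226 fm.

λ = 0.226 fm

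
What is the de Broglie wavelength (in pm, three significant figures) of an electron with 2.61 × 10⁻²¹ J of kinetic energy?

p = √(2mKE) = √(2 × 9.109 × 10⁻³¹ × 2.610 × 10⁻²¹) = 6.896 × 10⁻²⁶ kg·m/s.
λ = h/p = 6.626 × 10⁻³⁴ / 6.896 × 10⁻²⁶ = 9.61 × 10⁻⁹ m = 9610 pm.

λ = 9610 pm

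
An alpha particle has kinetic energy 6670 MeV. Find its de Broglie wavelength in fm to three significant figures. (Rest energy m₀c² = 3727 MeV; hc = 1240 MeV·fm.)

Total energy E = KE + m₀c² = 6670 + 3727 = 10397 MeV.
(pc)² = E² − (m₀c²)² = (10397)² − (3727)² = 9.421 × 10⁷ MeV², so pc = 9706 MeV.
λ = hc/(pc) = 1240 MeV·fm / 9706 MeV = 0.128 fm.

λ = 0.128 fm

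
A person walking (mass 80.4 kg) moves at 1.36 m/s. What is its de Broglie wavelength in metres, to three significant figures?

λ = 6.06 × 10⁻³⁶ m

p = mv = 80.4 × 1.36 = 1.093 × 10² kg·m/s.
λ = h/p = 6.626 × 10⁻³⁴ / 1.093 × 10² = 6.06 × 10⁻³⁶ m.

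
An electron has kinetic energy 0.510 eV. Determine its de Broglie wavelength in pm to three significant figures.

KE = 0.510 eV = 8.170 × 10⁻²⁰ J.
p = √(2mKE) = √(2 × 9.109 × 10⁻³¹ × 8.170 × 10⁻²⁰) = 3.858 × 10⁻²⁵ kg·m/s.
λ = h/p = 6.626 × 10⁻³⁴ / 3.858 × 10⁻²⁵ = 1.72 × 10⁻⁹ m = 1720 pm.

λ = 1720 pm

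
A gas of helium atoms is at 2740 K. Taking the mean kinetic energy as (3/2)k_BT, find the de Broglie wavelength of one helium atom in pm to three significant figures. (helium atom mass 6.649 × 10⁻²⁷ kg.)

KE = (3/2)k_BT = 1.5 × 1.381 × 10⁻²³ × 2740 = 5.676 × 10⁻²⁰ J.
p = √(2mKE) = √(2 × 6.649 × 10⁻²⁷ × 5.676 × 10⁻²⁰) = 2.747 × 10⁻²³ kg·m/s.
λ = h/p = 2.41 × 10⁻¹¹ m = 24.1 pm.

λ = 24.1 pm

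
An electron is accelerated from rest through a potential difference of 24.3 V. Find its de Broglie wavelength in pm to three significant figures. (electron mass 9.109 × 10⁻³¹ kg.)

KE = eV = 1.602 × 10⁻¹⁹ × 24.30 = 3.893 × 10⁻¹⁸ J.
p = √(2mKE) = √(2 × 9.109 × 10⁻³¹ × 3.893 × 10⁻¹⁸) = 2.663 × 10⁻²⁴ kg·m/s.
λ = h/p = 6.626 × 10⁻³⁴ / 2.663 × 10⁻²⁴ = 2.49 × 10⁻¹⁰ m = 249 pm.

λ = 249 pm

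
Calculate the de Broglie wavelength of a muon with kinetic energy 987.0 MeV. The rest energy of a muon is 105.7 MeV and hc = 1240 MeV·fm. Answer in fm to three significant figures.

Total energy E = KE + m₀c² = 987.0 + 105.7 = 1092.7 MeV.
(pc)² = E² − (m₀c²)² = (1092.7)² − (105.7)² = 1.183 × 10⁶ MeV², so pc = 1088 MeV.
λ = hc/(pc) = 1240 MeV·fm / 1088 MeV = 1.14 fm.

λ = 1.14 fm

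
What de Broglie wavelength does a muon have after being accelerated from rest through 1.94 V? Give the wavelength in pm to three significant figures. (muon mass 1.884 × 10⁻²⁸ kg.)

λ = 61.2 pm

KE = eV = 1.602 × 10⁻¹⁹ × 1.940 = 3.108 × 10⁻¹⁹ J.
p = √(2mKE) = √(2 × 1.884 × 10⁻²⁸ × 3.108 × 10⁻¹⁹) = 1.082 × 10⁻²³ kg·m/s.
λ = h/p = 6.626 × 10⁻³⁴ / 1.082 × 10⁻²³ = 6.12 × 10⁻¹¹ m = 61.2 pm.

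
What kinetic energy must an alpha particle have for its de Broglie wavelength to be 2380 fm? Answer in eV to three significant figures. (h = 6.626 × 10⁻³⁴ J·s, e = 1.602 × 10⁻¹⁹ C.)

KE = 36.4 eV

p = h/λ = 6.626 × 10⁻³⁴ / 2.380 × 10⁻¹² = 2.784 × 10⁻²² kg·m/s.
KE = p²/(2m) = (2.784 × 10⁻²²)² / (2 × 6.645 × 10⁻²⁷) = 5.832 × 10⁻¹⁸ J = 36.4 eV.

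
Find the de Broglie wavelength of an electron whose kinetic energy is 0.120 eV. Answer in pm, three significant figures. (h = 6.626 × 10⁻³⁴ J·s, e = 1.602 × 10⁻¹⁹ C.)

KE = 0.120 eV = 1.922 × 10⁻²⁰ J.
p = √(2mKE) = √(2 × 9.109 × 10⁻³¹ × 1.922 × 10⁻²⁰) = 1.871 × 10⁻²⁵ kg·m/s.
λ = h/p = 6.626 × 10⁻³⁴ / 1.871 × 10⁻²⁵ = 3.54 × 10⁻⁹ m = 3540 pm.

λ = 3540 pm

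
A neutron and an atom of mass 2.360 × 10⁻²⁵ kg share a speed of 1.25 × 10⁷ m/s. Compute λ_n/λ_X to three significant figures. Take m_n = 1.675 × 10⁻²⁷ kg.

At fixed v, p = mv so λ = h/(mv) ∝ 1/m.
λ_n/λ_X = m_X/m_n = 2.360 × 10⁻²⁵/1.675 × 10⁻²⁷ = 141.

λ_n/λ_X = 141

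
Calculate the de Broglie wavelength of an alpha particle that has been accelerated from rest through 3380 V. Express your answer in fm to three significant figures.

KE = 2eV = 2 × 1.602 × 10⁻¹⁹ × 3380 = 1.083 × 10⁻¹⁵ J.
p = √(2mKE) = √(2 × 6.645 × 10⁻²⁷ × 1.083 × 10⁻¹⁵) = 3.794 × 10⁻²¹ kg·m/s.
λ = h/p = 6.626 × 10⁻³⁴ / 3.794 × 10⁻²¹ = 1.75 × 10⁻¹³ m = 175 fm.

λ = 175 fm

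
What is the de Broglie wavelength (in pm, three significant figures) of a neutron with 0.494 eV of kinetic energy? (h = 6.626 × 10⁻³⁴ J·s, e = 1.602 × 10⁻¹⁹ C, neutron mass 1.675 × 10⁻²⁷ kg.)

λ = 40.7 pm

KE = 0.494 eV = 7.914 × 10⁻²⁰ J.
p = √(2mKE) = √(2 × 1.675 × 10⁻²⁷ × 7.914 × 10⁻²⁰) = 1.628 × 10⁻²³ kg·m/s.
λ = h/p = 6.626 × 10⁻³⁴ / 1.628 × 10⁻²³ = 4.07 × 10⁻¹¹ m = 40.7 pm.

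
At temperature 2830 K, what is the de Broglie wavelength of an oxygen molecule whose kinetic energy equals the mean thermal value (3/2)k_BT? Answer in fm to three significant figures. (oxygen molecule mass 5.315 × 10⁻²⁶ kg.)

λ = 8390 fm

KE = (3/2)k_BT = 1.5 × 1.381 × 10⁻²³ × 2830 = 5.862 × 10⁻²⁰ J.
p = √(2mKE) = √(2 × 5.315 × 10⁻²⁶ × 5.862 × 10⁻²⁰) = 7.894 × 10⁻²³ kg·m/s.
λ = h/p = 8.39 × 10⁻¹² m = 8390 fm.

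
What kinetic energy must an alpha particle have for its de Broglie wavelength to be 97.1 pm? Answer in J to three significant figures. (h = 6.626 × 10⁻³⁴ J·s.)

KE = 3.50 × 10⁻²¹ J

p = h/λ = 6.626 × 10⁻³⁴ / 9.710 × 10⁻¹¹ = 6.824 × 10⁻²⁴ kg·m/s.
KE = p²/(2m) = (6.824 × 10⁻²⁴)² / (2 × 6.645 × 10⁻²⁷) = 3.504 × 10⁻²¹ J = 3.50 × 10⁻²¹ J.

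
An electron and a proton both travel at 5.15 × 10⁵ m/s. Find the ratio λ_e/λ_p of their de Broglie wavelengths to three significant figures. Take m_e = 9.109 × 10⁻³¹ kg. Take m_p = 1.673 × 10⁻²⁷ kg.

At fixed v, p = mv so λ = h/(mv) ∝ 1/m.
λ_e/λ_p = m_p/m_e = 1.673 × 10⁻²⁷/9.109 × 10⁻³¹ = 1840.

λ_e/λ_p = 1840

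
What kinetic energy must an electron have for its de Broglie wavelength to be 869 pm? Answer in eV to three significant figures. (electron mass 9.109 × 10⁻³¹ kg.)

KE = 1.99 eV

p = h/λ = 6.626 × 10⁻³⁴ / 8.690 × 10⁻¹⁰ = 7.625 × 10⁻²⁵ kg·m/s.
KE = p²/(2m) = (7.625 × 10⁻²⁵)² / (2 × 9.109 × 10⁻³¹) = 3.191 × 10⁻¹⁹ J = 1.99 eV.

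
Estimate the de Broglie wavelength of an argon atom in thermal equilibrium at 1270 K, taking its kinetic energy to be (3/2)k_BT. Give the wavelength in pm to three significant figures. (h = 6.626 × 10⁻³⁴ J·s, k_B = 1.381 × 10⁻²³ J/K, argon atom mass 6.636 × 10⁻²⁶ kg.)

KE = (3/2)k_BT = 1.5 × 1.381 × 10⁻²³ × 1270 = 2.631 × 10⁻²⁰ J.
p = √(2mKE) = √(2 × 6.636 × 10⁻²⁶ × 2.631 × 10⁻²⁰) = 5.909 × 10⁻²³ kg·m/s.
λ = h/p = 1.12 × 10⁻¹¹ m = 11.2 pm.

λ = 11.2 pm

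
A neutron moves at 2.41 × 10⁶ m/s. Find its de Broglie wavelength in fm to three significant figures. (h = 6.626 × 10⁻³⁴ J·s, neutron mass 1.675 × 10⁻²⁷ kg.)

λ = 164 fm

p = mv = 1.675 × 10⁻²⁷ × 2.41 × 10⁶ = 4.037 × 10⁻²¹ kg·m/s.
λ = h/p = 6.626 × 10⁻³⁴ / 4.037 × 10⁻²¹ = 1.64 × 10⁻¹³ m = 164 fm.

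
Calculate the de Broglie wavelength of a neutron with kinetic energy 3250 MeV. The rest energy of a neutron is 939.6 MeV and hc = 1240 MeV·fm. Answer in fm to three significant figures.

λ = 0.304 fm

Total energy E = KE + m₀c² = 3250 + 939.6 = 4189.6 MeV.
(pc)² = E² − (m₀c²)² = (4189.6)² − (939.6)² = 1.667 × 10⁷ MeV², so pc = 4083 MeV.
λ = hc/(pc) = 1240 MeV·fm / 4083 MeV = 0.304 fm.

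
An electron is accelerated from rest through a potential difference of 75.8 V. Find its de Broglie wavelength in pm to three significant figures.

λ = 141 pm

KE = eV = 1.602 × 10⁻¹⁹ × 75.80 = 1.214 × 10⁻¹⁷ J.
p = √(2mKE) = √(2 × 9.109 × 10⁻³¹ × 1.214 × 10⁻¹⁷) = 4.703 × 10⁻²⁴ kg·m/s.
λ = h/p = 6.626 × 10⁻³⁴ / 4.703 × 10⁻²⁴ = 1.41 × 10⁻¹⁰ m = 141 pm.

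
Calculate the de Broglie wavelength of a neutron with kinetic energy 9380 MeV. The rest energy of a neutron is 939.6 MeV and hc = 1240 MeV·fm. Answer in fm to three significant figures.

Total energy E = KE + m₀c² = 9380 + 939.6 = 10319.6 MeV.
(pc)² = E² − (m₀c²)² = (10319.6)² − (939.6)² = 1.056 × 10⁸ MeV², so pc = 1.028 × 10⁴ MeV.
λ = hc/(pc) = 1240 MeV·fm / 1.028 × 10⁴ MeV = 0.121 fm.

λ = 0.121 fm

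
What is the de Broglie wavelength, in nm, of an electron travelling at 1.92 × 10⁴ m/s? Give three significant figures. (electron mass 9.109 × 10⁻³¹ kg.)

λ = 37.9 nm

p = mv = 9.109 × 10⁻³¹ × 1.92 × 10⁴ = 1.749 × 10⁻²⁶ kg·m/s.
λ = h/p = 6.626 × 10⁻³⁴ / 1.749 × 10⁻²⁶ = 3.79 × 10⁻⁸ m = 37.9 nm.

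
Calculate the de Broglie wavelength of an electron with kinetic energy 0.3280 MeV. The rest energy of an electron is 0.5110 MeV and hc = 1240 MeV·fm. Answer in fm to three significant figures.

Total energy E = KE + m₀c² = 0.3280 + 0.5110 = 0.8390 MeV.
(pc)² = E² − (m₀c²)² = (0.8390)² − (0.5110)² = 0.4428 MeV², so pc = 0.6654 MeV.
λ = hc/(pc) = 1240 MeV·fm / 0.6654 MeV = 1860 fm.

λ = 1860 fm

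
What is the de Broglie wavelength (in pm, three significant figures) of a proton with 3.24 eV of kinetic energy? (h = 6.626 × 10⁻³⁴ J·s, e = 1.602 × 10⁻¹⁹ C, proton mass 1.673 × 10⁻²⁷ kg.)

λ = 15.9 pm

KE = 3.24 eV = 5.190 × 10⁻¹⁹ J.
p = √(2mKE) = √(2 × 1.673 × 10⁻²⁷ × 5.190 × 10⁻¹⁹) = 4.167 × 10⁻²³ kg·m/s.
λ = h/p = 6.626 × 10⁻³⁴ / 4.167 × 10⁻²³ = 1.59 × 10⁻¹¹ m = 15.9 pm.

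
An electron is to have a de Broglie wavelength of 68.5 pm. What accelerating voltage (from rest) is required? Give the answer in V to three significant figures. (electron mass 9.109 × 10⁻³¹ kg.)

p = h/λ = 6.626 × 10⁻³⁴ / 6.850 × 10⁻¹¹ = 9.673 × 10⁻²⁴ kg·m/s.
KE = p²/(2m) = 5.136 × 10⁻¹⁷ J.
V = KE/e = 5.136 × 10⁻¹⁷ / (1.602 × 10⁻¹⁹) = 321 V.

V = 321 V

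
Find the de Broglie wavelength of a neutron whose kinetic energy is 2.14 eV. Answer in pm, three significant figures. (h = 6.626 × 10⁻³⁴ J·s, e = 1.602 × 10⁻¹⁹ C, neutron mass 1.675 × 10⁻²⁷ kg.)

λ = 19.6 pm

KE = 2.14 eV = 3.428 × 10⁻¹⁹ J.
p = √(2mKE) = √(2 × 1.675 × 10⁻²⁷ × 3.428 × 10⁻¹⁹) = 3.389 × 10⁻²³ kg·m/s.
λ = h/p = 6.626 × 10⁻³⁴ / 3.389 × 10⁻²³ = 1.96 × 10⁻¹¹ m = 19.6 pm.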